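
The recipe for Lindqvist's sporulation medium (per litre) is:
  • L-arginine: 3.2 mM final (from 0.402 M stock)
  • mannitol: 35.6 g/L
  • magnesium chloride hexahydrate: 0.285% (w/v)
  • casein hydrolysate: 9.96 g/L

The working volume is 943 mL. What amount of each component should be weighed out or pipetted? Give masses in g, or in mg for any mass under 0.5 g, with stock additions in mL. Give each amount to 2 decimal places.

L-arginine 7.51 mL; mannitol 33.57 g; magnesium chloride hexahydrate 2.69 g; casein hydrolysate 9.39 g

Target volume = 943 mL = 0.943 L.
L-arginine: C1V1 = C2V2 → 3.2 mM × 943 mL ÷ 402 mM = 7.51 mL
mannitol: 35.6 g/L × 0.943 L = 33.57 g
magnesium chloride hexahydrate: 0.285% w/v = 2.85 g/L → 2.85 × 0.943 L = 2.69 g
casein hydrolysate: 9.96 g/L × 0.943 L = 9.39 g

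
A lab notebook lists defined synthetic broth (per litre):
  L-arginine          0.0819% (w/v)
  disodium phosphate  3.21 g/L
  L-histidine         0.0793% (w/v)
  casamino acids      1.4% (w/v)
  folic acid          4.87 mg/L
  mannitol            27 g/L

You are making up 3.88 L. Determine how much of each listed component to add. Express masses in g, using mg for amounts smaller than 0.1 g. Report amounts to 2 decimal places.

Scale factor relative to 1 L: 3.88.
L-arginine: 0.0819 g per 100 mL × 3880 mL ÷ 100 = 3.18 g
disodium phosphate: 3.21 g/L × 3.88 L = 12.45 g
L-histidine: 0.0793 g per 100 mL × 3880 mL ÷ 100 = 3.08 g
casamino acids: 1.4% w/v = 14 g/L → 14 × 3.88 L = 54.32 g
folic acid: 4.87 mg/L × 3.88 L = 18.90 mg
mannitol: 27 g/L × 3.88 L = 104.76 g

L-arginine 3.18 g; disodium phosphate 12.45 g; L-histidine 3.08 g; casamino acids 54.32 g; folic acid 18.90 mg; mannitol 104.76 g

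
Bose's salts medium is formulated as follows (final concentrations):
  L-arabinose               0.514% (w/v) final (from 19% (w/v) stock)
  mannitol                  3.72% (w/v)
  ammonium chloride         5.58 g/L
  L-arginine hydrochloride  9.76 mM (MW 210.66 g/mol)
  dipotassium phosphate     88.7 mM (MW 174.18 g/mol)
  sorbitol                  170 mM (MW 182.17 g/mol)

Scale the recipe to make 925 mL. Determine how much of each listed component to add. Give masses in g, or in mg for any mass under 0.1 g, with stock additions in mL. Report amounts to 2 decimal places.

Target volume = 925 mL = 0.925 L.
L-arabinose: C1V1 = C2V2 → 0.514% ÷ 19% × 925 mL = 25.02 mL
mannitol: 3.72% w/v = 37.2 g/L → 37.2 × 0.925 L = 34.41 g
ammonium chloride: 5.58 g/L × 0.925 L = 5.16 g
L-arginine hydrochloride: 9.76 mmol/L × 210.66 g/mol × 0.925 L ÷ 1000 = 1.90 g
dipotassium phosphate: 88.7 mmol/L × 174.18 g/mol × 0.925 L ÷ 1000 = 14.29 g
sorbitol: 170 mmol/L × 182.17 g/mol × 0.925 L ÷ 1000 = 28.65 g

L-arabinose 25.02 mL; mannitol 34.41 g; ammonium chloride 5.16 g; L-arginine hydrochloride 1.90 g; dipotassium phosphate 14.29 g; sorbitol 28.65 g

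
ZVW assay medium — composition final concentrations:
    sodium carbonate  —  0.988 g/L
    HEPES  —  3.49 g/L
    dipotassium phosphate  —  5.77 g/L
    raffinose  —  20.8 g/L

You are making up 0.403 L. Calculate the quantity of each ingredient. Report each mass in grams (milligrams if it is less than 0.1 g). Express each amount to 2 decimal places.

Scale factor relative to 1 L: 0.403.
sodium carbonate: 0.988 g/L × 0.403 L = 0.40 g
HEPES: 3.49 g/L × 0.403 L = 1.41 g
dipotassium phosphate: 5.77 g/L × 0.403 L = 2.33 g
raffinose: 20.8 g/L × 0.403 L = 8.38 g

sodium carbonate 0.40 g; HEPES 1.41 g; dipotassium phosphate 2.33 g; raffinose 8.38 g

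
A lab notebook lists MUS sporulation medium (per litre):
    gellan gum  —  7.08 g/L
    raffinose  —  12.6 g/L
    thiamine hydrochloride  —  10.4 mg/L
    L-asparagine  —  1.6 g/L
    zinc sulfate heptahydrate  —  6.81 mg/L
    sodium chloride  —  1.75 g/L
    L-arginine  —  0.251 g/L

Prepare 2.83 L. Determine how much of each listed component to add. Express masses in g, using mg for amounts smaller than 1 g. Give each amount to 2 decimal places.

gellan gum 20.04 g; raffinose 35.66 g; thiamine hydrochloride 29.43 mg; L-asparagine 4.53 g; zinc sulfate heptahydrate 19.27 mg; sodium chloride 4.95 g; L-arginine 710.33 mg

Working volume: 2.83 L.
gellan gum: 7.08 g/L × 2.83 L = 20.04 g
raffinose: 12.6 g/L × 2.83 L = 35.66 g
thiamine hydrochloride: 10.4 mg/L × 2.83 L = 29.43 mg
L-asparagine: 1.6 g/L × 2.83 L = 4.53 g
zinc sulfate heptahydrate: 6.81 mg/L × 2.83 L = 19.27 mg
sodium chloride: 1.75 g/L × 2.83 L = 4.95 g
L-arginine: 0.251 g/L × 2.83 L = 0.71033 g = 710.33 mg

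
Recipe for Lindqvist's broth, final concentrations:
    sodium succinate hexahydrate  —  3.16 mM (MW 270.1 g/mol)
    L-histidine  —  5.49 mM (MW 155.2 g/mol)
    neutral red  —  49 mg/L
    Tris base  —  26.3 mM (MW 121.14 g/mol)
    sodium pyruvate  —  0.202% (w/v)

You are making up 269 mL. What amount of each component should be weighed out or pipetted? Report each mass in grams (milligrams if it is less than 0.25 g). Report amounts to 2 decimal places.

Working volume: 269 mL = 0.269 L.
sodium succinate hexahydrate: 3.16 mmol/L × 270.1 mg/mmol × 0.269 L = 229.60 mg
L-histidine: 5.49 mmol/L × 155.2 mg/mmol × 0.269 L = 229.20 mg
neutral red: 49 mg/L × 0.269 L = 13.18 mg
Tris base: 26.3 mmol/L × 121.14 g/mol × 0.269 L ÷ 1000 = 0.86 g
sodium pyruvate: 0.202% w/v = 2.02 g/L → 2.02 × 0.269 L = 0.54 g

sodium succinate hexahydrate 229.60 mg; L-histidine 229.20 mg; neutral red 13.18 mg; Tris base 0.86 g; sodium pyruvate 0.54 g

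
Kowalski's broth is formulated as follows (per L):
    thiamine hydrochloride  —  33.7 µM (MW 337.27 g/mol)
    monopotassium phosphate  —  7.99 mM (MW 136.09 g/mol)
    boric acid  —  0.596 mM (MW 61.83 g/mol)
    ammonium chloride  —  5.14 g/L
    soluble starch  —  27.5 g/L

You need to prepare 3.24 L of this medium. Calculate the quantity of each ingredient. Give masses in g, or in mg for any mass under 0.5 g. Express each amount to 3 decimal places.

Working volume: 3.24 L.
thiamine hydrochloride: 33.7 µmol/L × 337.27 g/mol × 3.24 L ÷ 1000 = 36.826 mg
monopotassium phosphate: 7.99 mmol/L × 136.09 g/mol × 3.24 L ÷ 1000 = 3.523 g
boric acid: 0.596 mmol/L × 61.83 mg/mmol × 3.24 L = 119.396 mg
ammonium chloride: 5.14 g/L × 3.24 L = 16.654 g
soluble starch: 27.5 g/L × 3.24 L = 89.100 g

thiamine hydrochloride 36.826 mg; monopotassium phosphate 3.523 g; boric acid 119.396 mg; ammonium chloride 16.654 g; soluble starch 89.100 g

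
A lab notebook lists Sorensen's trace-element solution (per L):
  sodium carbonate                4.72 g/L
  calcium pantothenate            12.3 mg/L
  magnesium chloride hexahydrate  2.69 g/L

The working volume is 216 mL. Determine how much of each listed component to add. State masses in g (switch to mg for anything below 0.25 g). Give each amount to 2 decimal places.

Target volume = 216 mL = 0.216 L.
sodium carbonate: 4.72 g/L × 0.216 L = 1.02 g
calcium pantothenate: 12.3 mg/L × 0.216 L = 2.66 mg
magnesium chloride hexahydrate: 2.69 g/L × 0.216 L = 0.58 g

sodium carbonate 1.02 g; calcium pantothenate 2.66 mg; magnesium chloride hexahydrate 0.58 g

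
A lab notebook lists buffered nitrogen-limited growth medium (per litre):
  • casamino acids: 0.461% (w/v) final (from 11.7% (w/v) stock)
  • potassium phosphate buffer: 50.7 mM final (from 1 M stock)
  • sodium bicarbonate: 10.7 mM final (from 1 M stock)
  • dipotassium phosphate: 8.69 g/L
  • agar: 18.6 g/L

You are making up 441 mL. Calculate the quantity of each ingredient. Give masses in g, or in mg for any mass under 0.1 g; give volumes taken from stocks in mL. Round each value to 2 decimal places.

Target volume = 441 mL = 0.441 L.
casamino acids: V = C2·V2/C1 = 0.461% ÷ 11.7% × 441 mL = 17.38 mL
potassium phosphate buffer: V = C2·V2/C1 = 50.7 mM × 441 mL ÷ 1000 mM = 22.36 mL
sodium bicarbonate: dilute stock: 10.7 mM × 441 mL ÷ 1000 mM = 4.72 mL
dipotassium phosphate: 8.69 g/L × 0.441 L = 3.83 g
agar: 18.6 g/L × 0.441 L = 8.20 g

casamino acids 17.38 mL; potassium phosphate buffer 22.36 mL; sodium bicarbonate 4.72 mL; dipotassium phosphate 3.83 g; agar 8.20 g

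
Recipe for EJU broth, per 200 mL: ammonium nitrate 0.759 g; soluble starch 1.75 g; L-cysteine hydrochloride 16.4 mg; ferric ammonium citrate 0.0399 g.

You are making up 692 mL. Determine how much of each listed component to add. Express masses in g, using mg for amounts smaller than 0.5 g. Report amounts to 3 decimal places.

Ratio of target to recipe volume: 692 / 200 = 3.46.
ammonium nitrate: 0.759 g × (692 mL / 200 mL) = 2.626 g
soluble starch: 1.75 g × (692 mL / 200 mL) = 6.055 g
L-cysteine hydrochloride: 16.4 mg × (692 mL / 200 mL) = 56.744 mg
ferric ammonium citrate: 0.0399 g × (692 mL / 200 mL) = 0.138054 g = 138.054 mg

ammonium nitrate 2.626 g; soluble starch 6.055 g; L-cysteine hydrochloride 56.744 mg; ferric ammonium citrate 138.054 mg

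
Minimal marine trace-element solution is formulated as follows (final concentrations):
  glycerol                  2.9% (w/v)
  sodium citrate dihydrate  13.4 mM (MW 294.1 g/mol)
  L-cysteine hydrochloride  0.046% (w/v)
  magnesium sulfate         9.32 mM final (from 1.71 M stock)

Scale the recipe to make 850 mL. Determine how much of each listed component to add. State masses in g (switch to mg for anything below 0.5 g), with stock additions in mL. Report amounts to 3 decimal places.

Scale factor relative to 1 L: 0.85.
glycerol: 2.9% w/v = 29 g/L → 29 × 0.85 L = 24.650 g
sodium citrate dihydrate: 13.4 mmol/L × 294.1 g/mol × 0.85 L ÷ 1000 = 3.350 g
L-cysteine hydrochloride: 0.046 g per 100 mL × 850 mL ÷ 100 = 0.391 g = 391.000 mg
magnesium sulfate: dilute stock: 9.32 mM × 850 mL ÷ 1710 mM = 4.633 mL

glycerol 24.650 g; sodium citrate dihydrate 3.350 g; L-cysteine hydrochloride 391.000 mg; magnesium sulfate 4.633 mL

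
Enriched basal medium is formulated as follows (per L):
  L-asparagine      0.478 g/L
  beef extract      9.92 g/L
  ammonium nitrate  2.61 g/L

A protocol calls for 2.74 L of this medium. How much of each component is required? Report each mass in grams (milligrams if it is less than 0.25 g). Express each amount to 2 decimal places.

Working volume: 2.74 L.
L-asparagine: 0.478 g/L × 2.74 L = 1.31 g
beef extract: 9.92 g/L × 2.74 L = 27.18 g
ammonium nitrate: 2.61 g/L × 2.74 L = 7.15 g

L-asparagine 1.31 g; beef extract 27.18 g; ammonium nitrate 7.15 g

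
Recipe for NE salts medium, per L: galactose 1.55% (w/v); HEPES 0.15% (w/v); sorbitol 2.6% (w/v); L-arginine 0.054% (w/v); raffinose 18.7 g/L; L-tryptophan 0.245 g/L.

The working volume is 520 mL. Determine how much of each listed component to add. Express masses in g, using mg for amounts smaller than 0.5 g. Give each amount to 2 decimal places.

Scale factor relative to 1 L: 0.52.
galactose: 1.55% w/v = 15.5 g/L → 15.5 × 0.52 L = 8.06 g
HEPES: 0.15 g per 100 mL × 520 mL ÷ 100 = 0.78 g
sorbitol: 2.6 g per 100 mL × 520 mL ÷ 100 = 13.52 g
L-arginine: 0.054% w/v = 0.54 g/L → 0.54 × 0.52 L = 0.2808 g = 280.80 mg
raffinose: 18.7 g/L × 0.52 L = 9.72 g
L-tryptophan: 0.245 g/L × 0.52 L = 0.1274 g = 127.40 mg

galactose 8.06 g; HEPES 0.78 g; sorbitol 13.52 g; L-arginine 280.80 mg; raffinose 9.72 g; L-tryptophan 127.40 mg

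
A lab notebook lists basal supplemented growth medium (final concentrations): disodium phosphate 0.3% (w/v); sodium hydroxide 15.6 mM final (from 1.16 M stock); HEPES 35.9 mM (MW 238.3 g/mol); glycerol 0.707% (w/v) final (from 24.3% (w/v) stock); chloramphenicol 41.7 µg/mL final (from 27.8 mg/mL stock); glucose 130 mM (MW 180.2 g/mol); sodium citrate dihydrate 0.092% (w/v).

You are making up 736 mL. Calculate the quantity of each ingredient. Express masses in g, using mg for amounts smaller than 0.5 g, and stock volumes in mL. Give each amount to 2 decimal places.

Target volume = 736 mL = 0.736 L.
disodium phosphate: 0.3 g per 100 mL × 736 mL ÷ 100 = 2.21 g
sodium hydroxide: V = C2·V2/C1 = 15.6 mM × 736 mL ÷ 1160 mM = 9.90 mL
HEPES: 35.9 mmol/L × 238.3 g/mol × 0.736 L ÷ 1000 = 6.30 g
glycerol: V = C2·V2/C1 = 0.707% ÷ 24.3% × 736 mL = 21.41 mL
chloramphenicol: C1V1 = C2V2 → 41.7 µg/mL × 736 mL ÷ 27800 µg/mL = 1.10 mL
glucose: 130 mmol/L × 180.2 g/mol × 0.736 L ÷ 1000 = 17.24 g
sodium citrate dihydrate: 0.092% w/v = 0.92 g/L → 0.92 × 0.736 L = 0.68 g

disodium phosphate 2.21 g; sodium hydroxide 9.90 mL; HEPES 6.30 g; glycerol 21.41 mL; chloramphenicol 1.10 mL; glucose 17.24 g; sodium citrate dihydrate 0.68 g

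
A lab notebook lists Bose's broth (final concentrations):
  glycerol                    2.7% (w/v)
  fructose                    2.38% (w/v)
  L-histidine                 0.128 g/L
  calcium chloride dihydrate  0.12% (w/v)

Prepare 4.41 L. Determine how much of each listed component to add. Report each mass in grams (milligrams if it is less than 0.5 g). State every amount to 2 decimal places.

Working volume: 4.41 L.
glycerol: 2.7% w/v = 27 g/L → 27 × 4.41 L = 119.07 g
fructose: 2.38 g per 100 mL × 4410 mL ÷ 100 = 104.96 g
L-histidine: 0.128 g/L × 4.41 L = 0.56 g
calcium chloride dihydrate: 0.12% w/v = 1.2 g/L → 1.2 × 4.41 L = 5.29 g

glycerol 119.07 g; fructose 104.96 g; L-histidine 0.56 g; calcium chloride dihydrate 5.29 g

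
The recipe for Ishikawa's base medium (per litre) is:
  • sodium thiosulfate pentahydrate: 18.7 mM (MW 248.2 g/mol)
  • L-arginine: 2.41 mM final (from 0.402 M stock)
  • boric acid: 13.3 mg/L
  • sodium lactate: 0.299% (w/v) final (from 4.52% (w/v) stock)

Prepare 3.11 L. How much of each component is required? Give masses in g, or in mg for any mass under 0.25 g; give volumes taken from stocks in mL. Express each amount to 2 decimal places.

Scale factor relative to 1 L: 3.11.
sodium thiosulfate pentahydrate: 18.7 mmol/L × 248.2 g/mol × 3.11 L ÷ 1000 = 14.43 g
L-arginine: V = C2·V2/C1 = 2.41 mM × 3110 mL ÷ 402 mM = 18.64 mL
boric acid: 13.3 mg/L × 3.11 L = 41.36 mg
sodium lactate: dilute stock: 0.299% ÷ 4.52% × 3110 mL = 205.73 mL

sodium thiosulfate pentahydrate 14.43 g; L-arginine 18.64 mL; boric acid 41.36 mg; sodium lactate 205.73 mL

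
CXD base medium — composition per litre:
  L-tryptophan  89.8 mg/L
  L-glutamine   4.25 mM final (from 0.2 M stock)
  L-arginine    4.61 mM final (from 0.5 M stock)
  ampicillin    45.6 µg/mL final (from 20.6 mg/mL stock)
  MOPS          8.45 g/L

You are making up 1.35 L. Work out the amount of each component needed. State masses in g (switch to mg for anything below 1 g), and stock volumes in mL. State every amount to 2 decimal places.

L-tryptophan 121.23 mg; L-glutamine 28.69 mL; L-arginine 12.45 mL; ampicillin 2.99 mL; MOPS 11.41 g

Scale factor relative to 1 L: 1.35.
L-tryptophan: 89.8 mg/L × 1.35 L = 121.23 mg
L-glutamine: V = C2·V2/C1 = 4.25 mM × 1350 mL ÷ 200 mM = 28.69 mL
L-arginine: dilute stock: 4.61 mM × 1350 mL ÷ 500 mM = 12.45 mL
ampicillin: V = C2·V2/C1 = 45.6 µg/mL × 1350 mL ÷ 20600 µg/mL = 2.99 mL
MOPS: 8.45 g/L × 1.35 L = 11.41 g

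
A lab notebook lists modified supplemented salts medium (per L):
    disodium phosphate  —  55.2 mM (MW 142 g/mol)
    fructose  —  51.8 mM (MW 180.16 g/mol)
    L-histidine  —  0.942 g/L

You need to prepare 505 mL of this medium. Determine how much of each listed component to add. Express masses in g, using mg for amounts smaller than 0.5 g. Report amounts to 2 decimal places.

Working volume: 505 mL = 0.505 L.
disodium phosphate: 55.2 mmol/L × 142 g/mol × 0.505 L ÷ 1000 = 3.96 g
fructose: 51.8 mmol/L × 180.16 g/mol × 0.505 L ÷ 1000 = 4.71 g
L-histidine: 0.942 g/L × 0.505 L = 0.47571 g = 475.71 mg

disodium phosphate 3.96 g; fructose 4.71 g; L-histidine 475.71 mg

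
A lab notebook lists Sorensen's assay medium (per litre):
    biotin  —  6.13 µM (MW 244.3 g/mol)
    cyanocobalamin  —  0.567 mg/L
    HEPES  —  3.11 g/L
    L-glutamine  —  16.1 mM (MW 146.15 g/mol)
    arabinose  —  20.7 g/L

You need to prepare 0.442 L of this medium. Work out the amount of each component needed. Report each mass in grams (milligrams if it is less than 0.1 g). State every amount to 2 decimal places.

biotin 0.66 mg; cyanocobalamin 0.25 mg; HEPES 1.37 g; L-glutamine 1.04 g; arabinose 9.15 g

Working volume: 0.442 L.
biotin: 6.13 µmol/L × 244.3 g/mol × 0.442 L ÷ 1000 = 0.66 mg
cyanocobalamin: 0.567 mg/L × 0.442 L = 0.25 mg
HEPES: 3.11 g/L × 0.442 L = 1.37 g
L-glutamine: 16.1 mmol/L × 146.15 g/mol × 0.442 L ÷ 1000 = 1.04 g
arabinose: 20.7 g/L × 0.442 L = 9.15 g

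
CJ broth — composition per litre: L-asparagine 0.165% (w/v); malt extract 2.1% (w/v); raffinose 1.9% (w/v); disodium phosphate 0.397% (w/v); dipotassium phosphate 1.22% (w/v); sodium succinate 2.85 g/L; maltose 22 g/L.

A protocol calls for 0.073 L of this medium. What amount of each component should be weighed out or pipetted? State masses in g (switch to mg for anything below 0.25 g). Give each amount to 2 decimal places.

Scale factor relative to 1 L: 0.073.
L-asparagine: 0.165% w/v = 1.65 g/L → 1.65 × 0.073 L = 0.12045 g = 120.45 mg
malt extract: 2.1 g per 100 mL × 73 mL ÷ 100 = 1.53 g
raffinose: 1.9 g per 100 mL × 73 mL ÷ 100 = 1.39 g
disodium phosphate: 0.397% w/v = 3.97 g/L → 3.97 × 0.073 L = 0.29 g
dipotassium phosphate: 1.22% w/v = 12.2 g/L → 12.2 × 0.073 L = 0.89 g
sodium succinate: 2.85 g/L × 0.073 L = 0.20805 g = 208.05 mg
maltose: 22 g/L × 0.073 L = 1.61 g

L-asparagine 120.45 mg; malt extract 1.53 g; raffinose 1.39 g; disodium phosphate 0.29 g; dipotassium phosphate 0.89 g; sodium succinate 208.05 mg; maltose 1.61 g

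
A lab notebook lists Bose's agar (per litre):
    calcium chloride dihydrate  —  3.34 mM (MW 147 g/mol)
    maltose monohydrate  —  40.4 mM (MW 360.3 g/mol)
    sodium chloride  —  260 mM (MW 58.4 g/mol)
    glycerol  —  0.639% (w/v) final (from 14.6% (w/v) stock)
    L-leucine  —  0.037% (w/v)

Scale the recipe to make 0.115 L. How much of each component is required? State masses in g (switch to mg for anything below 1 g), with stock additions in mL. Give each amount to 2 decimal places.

calcium chloride dihydrate 56.46 mg; maltose monohydrate 1.67 g; sodium chloride 1.75 g; glycerol 5.03 mL; L-leucine 42.55 mg

Working volume: 0.115 L.
calcium chloride dihydrate: 3.34 mmol/L × 147 mg/mmol × 0.115 L = 56.46 mg
maltose monohydrate: 40.4 mmol/L × 360.3 g/mol × 0.115 L ÷ 1000 = 1.67 g
sodium chloride: 260 mmol/L × 58.4 g/mol × 0.115 L ÷ 1000 = 1.75 g
glycerol: C1V1 = C2V2 → 0.639% ÷ 14.6% × 115 mL = 5.03 mL
L-leucine: 0.037 g per 100 mL × 115 mL ÷ 100 = 0.04255 g = 42.55 mg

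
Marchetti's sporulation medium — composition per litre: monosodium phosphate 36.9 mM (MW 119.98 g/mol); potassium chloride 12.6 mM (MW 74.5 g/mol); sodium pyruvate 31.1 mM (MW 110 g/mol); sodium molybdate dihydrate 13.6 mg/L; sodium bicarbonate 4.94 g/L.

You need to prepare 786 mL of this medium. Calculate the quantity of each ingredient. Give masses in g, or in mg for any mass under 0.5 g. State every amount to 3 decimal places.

monosodium phosphate 3.480 g; potassium chloride 0.738 g; sodium pyruvate 2.689 g; sodium molybdate dihydrate 10.690 mg; sodium bicarbonate 3.883 g

Target volume = 786 mL = 0.786 L.
monosodium phosphate: 36.9 mmol/L × 119.98 g/mol × 0.786 L ÷ 1000 = 3.480 g
potassium chloride: 12.6 mmol/L × 74.5 g/mol × 0.786 L ÷ 1000 = 0.738 g
sodium pyruvate: 31.1 mmol/L × 110 g/mol × 0.786 L ÷ 1000 = 2.689 g
sodium molybdate dihydrate: 13.6 mg/L × 0.786 L = 10.690 mg
sodium bicarbonate: 4.94 g/L × 0.786 L = 3.883 g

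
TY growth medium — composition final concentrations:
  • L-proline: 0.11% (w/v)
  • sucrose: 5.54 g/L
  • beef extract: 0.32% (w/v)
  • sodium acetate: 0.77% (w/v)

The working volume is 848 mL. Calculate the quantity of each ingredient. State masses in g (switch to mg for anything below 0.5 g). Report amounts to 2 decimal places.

Working volume: 848 mL = 0.848 L.
L-proline: 0.11% w/v = 1.1 g/L → 1.1 × 0.848 L = 0.93 g
sucrose: 5.54 g/L × 0.848 L = 4.70 g
beef extract: 0.32% w/v = 3.2 g/L → 3.2 × 0.848 L = 2.71 g
sodium acetate: 0.77% w/v = 7.7 g/L → 7.7 × 0.848 L = 6.53 g

L-proline 0.93 g; sucrose 4.70 g; beef extract 2.71 g; sodium acetate 6.53 g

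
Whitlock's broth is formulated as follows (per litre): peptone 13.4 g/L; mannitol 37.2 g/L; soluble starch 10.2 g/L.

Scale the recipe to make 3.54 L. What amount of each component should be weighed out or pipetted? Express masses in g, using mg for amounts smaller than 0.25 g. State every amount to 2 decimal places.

Scale factor relative to 1 L: 3.54.
peptone: 13.4 g/L × 3.54 L = 47.44 g
mannitol: 37.2 g/L × 3.54 L = 131.69 g
soluble starch: 10.2 g/L × 3.54 L = 36.11 g

peptone 47.44 g; mannitol 131.69 g; soluble starch 36.11 g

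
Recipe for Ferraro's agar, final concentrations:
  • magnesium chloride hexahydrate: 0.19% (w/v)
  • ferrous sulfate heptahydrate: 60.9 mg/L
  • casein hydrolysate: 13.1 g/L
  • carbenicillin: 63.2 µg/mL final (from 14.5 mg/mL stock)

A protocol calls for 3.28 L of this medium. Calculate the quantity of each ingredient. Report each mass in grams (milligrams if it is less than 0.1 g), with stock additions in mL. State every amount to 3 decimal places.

magnesium chloride hexahydrate 6.232 g; ferrous sulfate heptahydrate 0.200 g; casein hydrolysate 42.968 g; carbenicillin 14.296 mL

Working volume: 3.28 L.
magnesium chloride hexahydrate: 0.19 g per 100 mL × 3280 mL ÷ 100 = 6.232 g
ferrous sulfate heptahydrate: 60.9 mg/L × 3.28 L = 199.752 mg = 0.200 g
casein hydrolysate: 13.1 g/L × 3.28 L = 42.968 g
carbenicillin: dilute stock: 63.2 µg/mL × 3280 mL ÷ 14500 µg/mL = 14.296 mL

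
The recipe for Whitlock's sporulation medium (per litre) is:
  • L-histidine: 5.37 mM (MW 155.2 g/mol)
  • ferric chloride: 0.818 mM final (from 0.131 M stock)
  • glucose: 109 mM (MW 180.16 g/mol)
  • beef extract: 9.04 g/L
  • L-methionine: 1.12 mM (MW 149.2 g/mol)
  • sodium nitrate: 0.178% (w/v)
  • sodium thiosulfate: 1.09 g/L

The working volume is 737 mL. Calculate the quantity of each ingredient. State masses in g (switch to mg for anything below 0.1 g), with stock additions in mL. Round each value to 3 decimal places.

L-histidine 0.614 g; ferric chloride 4.602 mL; glucose 14.473 g; beef extract 6.662 g; L-methionine 0.123 g; sodium nitrate 1.312 g; sodium thiosulfate 0.803 g

Target volume = 737 mL = 0.737 L.
L-histidine: 5.37 mmol/L × 155.2 g/mol × 0.737 L ÷ 1000 = 0.614 g
ferric chloride: V = C2·V2/C1 = 0.818 mM × 737 mL ÷ 131 mM = 4.602 mL
glucose: 109 mmol/L × 180.16 g/mol × 0.737 L ÷ 1000 = 14.473 g
beef extract: 9.04 g/L × 0.737 L = 6.662 g
L-methionine: 1.12 mmol/L × 149.2 g/mol × 0.737 L ÷ 1000 = 0.123 g
sodium nitrate: 0.178 g per 100 mL × 737 mL ÷ 100 = 1.312 g
sodium thiosulfate: 1.09 g/L × 0.737 L = 0.803 g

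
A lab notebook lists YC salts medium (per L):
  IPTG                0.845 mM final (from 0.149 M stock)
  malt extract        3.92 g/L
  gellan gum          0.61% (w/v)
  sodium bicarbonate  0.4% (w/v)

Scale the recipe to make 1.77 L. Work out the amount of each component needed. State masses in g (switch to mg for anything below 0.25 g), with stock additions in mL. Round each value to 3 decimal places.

Scale factor relative to 1 L: 1.77.
IPTG: C1V1 = C2V2 → 0.845 mM × 1770 mL ÷ 149 mM = 10.038 mL
malt extract: 3.92 g/L × 1.77 L = 6.938 g
gellan gum: 0.61 g per 100 mL × 1770 mL ÷ 100 = 10.797 g
sodium bicarbonate: 0.4% w/v = 4 g/L → 4 × 1.77 L = 7.080 g

IPTG 10.038 mL; malt extract 6.938 g; gellan gum 10.797 g; sodium bicarbonate 7.080 g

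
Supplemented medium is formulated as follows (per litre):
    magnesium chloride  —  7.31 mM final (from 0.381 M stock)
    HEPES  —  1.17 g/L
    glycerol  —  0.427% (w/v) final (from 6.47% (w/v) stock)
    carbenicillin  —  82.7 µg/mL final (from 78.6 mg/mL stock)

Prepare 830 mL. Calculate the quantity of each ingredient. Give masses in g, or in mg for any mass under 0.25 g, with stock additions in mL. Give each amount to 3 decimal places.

magnesium chloride 15.925 mL; HEPES 0.971 g; glycerol 54.777 mL; carbenicillin 0.873 mL

Scale factor relative to 1 L: 0.83.
magnesium chloride: dilute stock: 7.31 mM × 830 mL ÷ 381 mM = 15.925 mL
HEPES: 1.17 g/L × 0.83 L = 0.971 g
glycerol: V = C2·V2/C1 = 0.427% ÷ 6.47% × 830 mL = 54.777 mL
carbenicillin: C1V1 = C2V2 → 82.7 µg/mL × 830 mL ÷ 78600 µg/mL = 0.873 mL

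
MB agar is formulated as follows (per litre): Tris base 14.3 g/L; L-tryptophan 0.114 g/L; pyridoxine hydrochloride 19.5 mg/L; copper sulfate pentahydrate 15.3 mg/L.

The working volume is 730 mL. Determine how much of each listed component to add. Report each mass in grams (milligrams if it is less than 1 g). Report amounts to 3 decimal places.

Tris base 10.439 g; L-tryptophan 83.220 mg; pyridoxine hydrochloride 14.235 mg; copper sulfate pentahydrate 11.169 mg

Working volume: 730 mL = 0.73 L.
Tris base: 14.3 g/L × 0.73 L = 10.439 g
L-tryptophan: 0.114 g/L × 0.73 L = 0.08322 g = 83.220 mg
pyridoxine hydrochloride: 19.5 mg/L × 0.73 L = 14.235 mg
copper sulfate pentahydrate: 15.3 mg/L × 0.73 L = 11.169 mg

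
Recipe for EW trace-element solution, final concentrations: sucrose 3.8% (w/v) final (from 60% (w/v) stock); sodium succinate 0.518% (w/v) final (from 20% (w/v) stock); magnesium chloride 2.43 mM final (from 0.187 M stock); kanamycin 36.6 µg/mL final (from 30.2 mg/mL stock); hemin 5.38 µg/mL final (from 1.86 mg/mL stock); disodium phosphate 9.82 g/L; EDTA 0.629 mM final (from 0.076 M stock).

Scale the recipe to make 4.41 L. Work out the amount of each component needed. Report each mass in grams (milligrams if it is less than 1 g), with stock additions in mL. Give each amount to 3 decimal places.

Working volume: 4.41 L.
sucrose: C1V1 = C2V2 → 3.8% ÷ 60% × 4410 mL = 279.300 mL
sodium succinate: V = C2·V2/C1 = 0.518% ÷ 20% × 4410 mL = 114.219 mL
magnesium chloride: C1V1 = C2V2 → 2.43 mM × 4410 mL ÷ 187 mM = 57.306 mL
kanamycin: V = C2·V2/C1 = 36.6 µg/mL × 4410 mL ÷ 30200 µg/mL = 5.345 mL
hemin: dilute stock: 5.38 µg/mL × 4410 mL ÷ 1860 µg/mL = 12.756 mL
disodium phosphate: 9.82 g/L × 4.41 L = 43.306 g
EDTA: dilute stock: 0.629 mM × 4410 mL ÷ 76 mM = 36.499 mL

sucrose 279.300 mL; sodium succinate 114.219 mL; magnesium chloride 57.306 mL; kanamycin 5.345 mL; hemin 12.756 mL; disodium phosphate 43.306 g; EDTA 36.499 mL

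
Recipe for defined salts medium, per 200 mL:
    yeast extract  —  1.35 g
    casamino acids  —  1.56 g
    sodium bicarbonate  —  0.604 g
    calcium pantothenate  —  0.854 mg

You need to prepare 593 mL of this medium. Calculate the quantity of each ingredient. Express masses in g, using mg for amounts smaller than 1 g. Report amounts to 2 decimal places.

Scale factor = 593 mL / 200 mL = 2.965.
yeast extract: 1.35 g × (593 mL / 200 mL) = 4.00 g
casamino acids: 1.56 g × (593 mL / 200 mL) = 4.63 g
sodium bicarbonate: 0.604 g × (593 mL / 200 mL) = 1.79 g
calcium pantothenate: 0.854 mg × (593 mL / 200 mL) = 2.53 mg

yeast extract 4.00 g; casamino acids 4.63 g; sodium bicarbonate 1.79 g; calcium pantothenate 2.53 mg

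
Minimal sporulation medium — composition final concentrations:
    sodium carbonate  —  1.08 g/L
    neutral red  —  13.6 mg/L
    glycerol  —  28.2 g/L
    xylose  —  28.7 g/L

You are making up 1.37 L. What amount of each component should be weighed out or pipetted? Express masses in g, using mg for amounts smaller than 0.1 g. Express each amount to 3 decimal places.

Scale factor relative to 1 L: 1.37.
sodium carbonate: 1.08 g/L × 1.37 L = 1.480 g
neutral red: 13.6 mg/L × 1.37 L = 18.632 mg
glycerol: 28.2 g/L × 1.37 L = 38.634 g
xylose: 28.7 g/L × 1.37 L = 39.319 g

sodium carbonate 1.480 g; neutral red 18.632 mg; glycerol 38.634 g; xylose 39.319 g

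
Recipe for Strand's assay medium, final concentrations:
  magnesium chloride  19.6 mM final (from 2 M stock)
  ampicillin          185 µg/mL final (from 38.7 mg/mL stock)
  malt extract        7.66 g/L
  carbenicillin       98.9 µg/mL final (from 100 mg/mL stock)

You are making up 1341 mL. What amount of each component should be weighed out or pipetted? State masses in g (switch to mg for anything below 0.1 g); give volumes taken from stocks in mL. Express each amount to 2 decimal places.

Working volume: 1341 mL = 1.341 L.
magnesium chloride: V = C2·V2/C1 = 19.6 mM × 1341 mL ÷ 2000 mM = 13.14 mL
ampicillin: dilute stock: 185 µg/mL × 1341 mL ÷ 38700 µg/mL = 6.41 mL
malt extract: 7.66 g/L × 1.341 L = 10.27 g
carbenicillin: C1V1 = C2V2 → 98.9 µg/mL × 1341 mL ÷ 100000 µg/mL = 1.33 mL

magnesium chloride 13.14 mL; ampicillin 6.41 mL; malt extract 10.27 g; carbenicillin 1.33 mL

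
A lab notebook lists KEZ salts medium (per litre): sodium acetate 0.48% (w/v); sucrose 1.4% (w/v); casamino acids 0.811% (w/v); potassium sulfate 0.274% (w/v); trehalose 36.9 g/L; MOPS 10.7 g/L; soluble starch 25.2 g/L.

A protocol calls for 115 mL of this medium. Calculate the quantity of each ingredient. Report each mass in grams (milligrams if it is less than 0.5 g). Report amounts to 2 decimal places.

Target volume = 115 mL = 0.115 L.
sodium acetate: 0.48% w/v = 4.8 g/L → 4.8 × 0.115 L = 0.55 g
sucrose: 1.4 g per 100 mL × 115 mL ÷ 100 = 1.61 g
casamino acids: 0.811 g per 100 mL × 115 mL ÷ 100 = 0.93 g
potassium sulfate: 0.274 g per 100 mL × 115 mL ÷ 100 = 0.3151 g = 315.10 mg
trehalose: 36.9 g/L × 0.115 L = 4.24 g
MOPS: 10.7 g/L × 0.115 L = 1.23 g
soluble starch: 25.2 g/L × 0.115 L = 2.90 g

sodium acetate 0.55 g; sucrose 1.61 g; casamino acids 0.93 g; potassium sulfate 315.10 mg; trehalose 4.24 g; MOPS 1.23 g; soluble starch 2.90 g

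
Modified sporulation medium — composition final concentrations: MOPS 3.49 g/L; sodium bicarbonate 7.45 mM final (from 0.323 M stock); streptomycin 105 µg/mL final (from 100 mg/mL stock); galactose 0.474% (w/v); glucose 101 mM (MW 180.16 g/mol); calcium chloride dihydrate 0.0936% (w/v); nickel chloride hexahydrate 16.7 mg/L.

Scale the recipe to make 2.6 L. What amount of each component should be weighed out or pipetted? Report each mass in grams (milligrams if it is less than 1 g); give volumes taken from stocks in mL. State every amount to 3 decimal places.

MOPS 9.074 g; sodium bicarbonate 59.969 mL; streptomycin 2.730 mL; galactose 12.324 g; glucose 47.310 g; calcium chloride dihydrate 2.434 g; nickel chloride hexahydrate 43.420 mg

Working volume: 2.6 L.
MOPS: 3.49 g/L × 2.6 L = 9.074 g
sodium bicarbonate: V = C2·V2/C1 = 7.45 mM × 2600 mL ÷ 323 mM = 59.969 mL
streptomycin: C1V1 = C2V2 → 105 µg/mL × 2600 mL ÷ 100000 µg/mL = 2.730 mL
galactose: 0.474 g per 100 mL × 2600 mL ÷ 100 = 12.324 g
glucose: 101 mmol/L × 180.16 g/mol × 2.6 L ÷ 1000 = 47.310 g
calcium chloride dihydrate: 0.0936 g per 100 mL × 2600 mL ÷ 100 = 2.434 g
nickel chloride hexahydrate: 16.7 mg/L × 2.6 L = 43.420 mg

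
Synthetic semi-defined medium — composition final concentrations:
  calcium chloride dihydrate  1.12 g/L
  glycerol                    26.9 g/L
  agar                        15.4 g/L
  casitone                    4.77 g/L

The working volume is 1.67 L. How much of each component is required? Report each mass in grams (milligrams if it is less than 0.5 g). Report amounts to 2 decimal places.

Working volume: 1.67 L.
calcium chloride dihydrate: 1.12 g/L × 1.67 L = 1.87 g
glycerol: 26.9 g/L × 1.67 L = 44.92 g
agar: 15.4 g/L × 1.67 L = 25.72 g
casitone: 4.77 g/L × 1.67 L = 7.97 g

calcium chloride dihydrate 1.87 g; glycerol 44.92 g; agar 25.72 g; casitone 7.97 g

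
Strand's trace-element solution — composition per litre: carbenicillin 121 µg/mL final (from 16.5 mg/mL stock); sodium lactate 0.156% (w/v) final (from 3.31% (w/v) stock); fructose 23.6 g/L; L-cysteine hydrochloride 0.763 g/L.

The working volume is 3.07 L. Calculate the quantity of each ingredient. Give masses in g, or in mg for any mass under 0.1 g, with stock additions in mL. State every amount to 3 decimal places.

carbenicillin 22.513 mL; sodium lactate 144.689 mL; fructose 72.452 g; L-cysteine hydrochloride 2.342 g

Scale factor relative to 1 L: 3.07.
carbenicillin: V = C2·V2/C1 = 121 µg/mL × 3070 mL ÷ 16500 µg/mL = 22.513 mL
sodium lactate: C1V1 = C2V2 → 0.156% ÷ 3.31% × 3070 mL = 144.689 mL
fructose: 23.6 g/L × 3.07 L = 72.452 g
L-cysteine hydrochloride: 0.763 g/L × 3.07 L = 2.342 g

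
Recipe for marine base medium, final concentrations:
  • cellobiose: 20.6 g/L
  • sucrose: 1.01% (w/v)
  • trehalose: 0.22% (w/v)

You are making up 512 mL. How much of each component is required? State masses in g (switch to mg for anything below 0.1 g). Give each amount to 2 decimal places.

cellobiose 10.55 g; sucrose 5.17 g; trehalose 1.13 g

Target volume = 512 mL = 0.512 L.
cellobiose: 20.6 g/L × 0.512 L = 10.55 g
sucrose: 1.01% w/v = 10.1 g/L → 10.1 × 0.512 L = 5.17 g
trehalose: 0.22 g per 100 mL × 512 mL ÷ 100 = 1.13 g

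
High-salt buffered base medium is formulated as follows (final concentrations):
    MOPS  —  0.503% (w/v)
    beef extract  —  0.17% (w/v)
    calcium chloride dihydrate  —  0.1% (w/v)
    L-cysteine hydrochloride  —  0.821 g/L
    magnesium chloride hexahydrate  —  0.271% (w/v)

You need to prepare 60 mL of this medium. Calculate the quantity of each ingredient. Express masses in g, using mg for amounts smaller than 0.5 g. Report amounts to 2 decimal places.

Target volume = 60 mL = 0.06 L.
MOPS: 0.503 g per 100 mL × 60 mL ÷ 100 = 0.3018 g = 301.80 mg
beef extract: 0.17% w/v = 1.7 g/L → 1.7 × 0.06 L = 0.102 g = 102.00 mg
calcium chloride dihydrate: 0.1% w/v = 1 g/L → 1 × 0.06 L = 0.06 g = 60.00 mg
L-cysteine hydrochloride: 0.821 g/L × 0.06 L = 0.04926 g = 49.26 mg
magnesium chloride hexahydrate: 0.271% w/v = 2.71 g/L → 2.71 × 0.06 L = 0.1626 g = 162.60 mg

MOPS 301.80 mg; beef extract 102.00 mg; calcium chloride dihydrate 60.00 mg; L-cysteine hydrochloride 49.26 mg; magnesium chloride hexahydrate 162.60 mg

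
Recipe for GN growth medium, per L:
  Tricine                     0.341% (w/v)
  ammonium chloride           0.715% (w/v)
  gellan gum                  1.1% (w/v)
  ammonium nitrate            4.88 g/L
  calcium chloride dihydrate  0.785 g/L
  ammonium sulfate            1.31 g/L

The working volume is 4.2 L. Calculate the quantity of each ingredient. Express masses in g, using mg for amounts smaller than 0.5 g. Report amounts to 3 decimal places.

Scale factor relative to 1 L: 4.2.
Tricine: 0.341% w/v = 3.41 g/L → 3.41 × 4.2 L = 14.322 g
ammonium chloride: 0.715% w/v = 7.15 g/L → 7.15 × 4.2 L = 30.030 g
gellan gum: 1.1 g per 100 mL × 4200 mL ÷ 100 = 46.200 g
ammonium nitrate: 4.88 g/L × 4.2 L = 20.496 g
calcium chloride dihydrate: 0.785 g/L × 4.2 L = 3.297 g
ammonium sulfate: 1.31 g/L × 4.2 L = 5.502 g

Tricine 14.322 g; ammonium chloride 30.030 g; gellan gum 46.200 g; ammonium nitrate 20.496 g; calcium chloride dihydrate 3.297 g; ammonium sulfate 5.502 g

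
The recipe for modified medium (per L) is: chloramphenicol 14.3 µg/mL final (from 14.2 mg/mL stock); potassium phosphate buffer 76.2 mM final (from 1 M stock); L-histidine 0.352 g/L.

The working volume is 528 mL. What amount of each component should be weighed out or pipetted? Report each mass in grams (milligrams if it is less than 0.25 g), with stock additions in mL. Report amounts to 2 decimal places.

Working volume: 528 mL = 0.528 L.
chloramphenicol: dilute stock: 14.3 µg/mL × 528 mL ÷ 14200 µg/mL = 0.53 mL
potassium phosphate buffer: V = C2·V2/C1 = 76.2 mM × 528 mL ÷ 1000 mM = 40.23 mL
L-histidine: 0.352 g/L × 0.528 L = 0.185856 g = 185.86 mg

chloramphenicol 0.53 mL; potassium phosphate buffer 40.23 mL; L-histidine 185.86 mg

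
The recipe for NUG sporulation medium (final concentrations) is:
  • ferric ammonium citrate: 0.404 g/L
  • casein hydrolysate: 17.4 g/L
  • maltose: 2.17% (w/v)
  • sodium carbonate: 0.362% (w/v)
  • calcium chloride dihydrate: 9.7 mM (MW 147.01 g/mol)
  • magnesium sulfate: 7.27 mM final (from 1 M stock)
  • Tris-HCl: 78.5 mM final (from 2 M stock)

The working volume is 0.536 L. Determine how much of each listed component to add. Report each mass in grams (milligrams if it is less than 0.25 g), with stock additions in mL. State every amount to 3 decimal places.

ferric ammonium citrate 216.544 mg; casein hydrolysate 9.326 g; maltose 11.631 g; sodium carbonate 1.940 g; calcium chloride dihydrate 0.764 g; magnesium sulfate 3.897 mL; Tris-HCl 21.038 mL

Working volume: 0.536 L.
ferric ammonium citrate: 0.404 g/L × 0.536 L = 0.216544 g = 216.544 mg
casein hydrolysate: 17.4 g/L × 0.536 L = 9.326 g
maltose: 2.17 g per 100 mL × 536 mL ÷ 100 = 11.631 g
sodium carbonate: 0.362 g per 100 mL × 536 mL ÷ 100 = 1.940 g
calcium chloride dihydrate: 9.7 mmol/L × 147.01 g/mol × 0.536 L ÷ 1000 = 0.764 g
magnesium sulfate: dilute stock: 7.27 mM × 536 mL ÷ 1000 mM = 3.897 mL
Tris-HCl: dilute stock: 78.5 mM × 536 mL ÷ 2000 mM = 21.038 mL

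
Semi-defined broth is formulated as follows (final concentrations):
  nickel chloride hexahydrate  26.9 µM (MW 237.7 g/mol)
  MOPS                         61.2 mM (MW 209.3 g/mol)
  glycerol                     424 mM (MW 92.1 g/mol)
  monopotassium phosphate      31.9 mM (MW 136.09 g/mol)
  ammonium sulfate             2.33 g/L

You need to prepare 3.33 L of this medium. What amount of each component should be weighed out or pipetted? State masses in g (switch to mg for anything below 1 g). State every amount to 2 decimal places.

nickel chloride hexahydrate 21.29 mg; MOPS 42.65 g; glycerol 130.04 g; monopotassium phosphate 14.46 g; ammonium sulfate 7.76 g

Working volume: 3.33 L.
nickel chloride hexahydrate: 26.9 µmol/L × 237.7 g/mol × 3.33 L ÷ 1000 = 21.29 mg
MOPS: 61.2 mmol/L × 209.3 g/mol × 3.33 L ÷ 1000 = 42.65 g
glycerol: 424 mmol/L × 92.1 g/mol × 3.33 L ÷ 1000 = 130.04 g
monopotassium phosphate: 31.9 mmol/L × 136.09 g/mol × 3.33 L ÷ 1000 = 14.46 g
ammonium sulfate: 2.33 g/L × 3.33 L = 7.76 g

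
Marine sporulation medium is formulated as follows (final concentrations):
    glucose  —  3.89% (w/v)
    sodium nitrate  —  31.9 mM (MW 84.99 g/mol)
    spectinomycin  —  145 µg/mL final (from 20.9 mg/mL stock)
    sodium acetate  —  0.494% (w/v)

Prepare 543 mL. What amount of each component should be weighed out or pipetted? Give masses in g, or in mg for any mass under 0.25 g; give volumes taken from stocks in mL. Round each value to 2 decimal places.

Scale factor relative to 1 L: 0.543.
glucose: 3.89% w/v = 38.9 g/L → 38.9 × 0.543 L = 21.12 g
sodium nitrate: 31.9 mmol/L × 84.99 g/mol × 0.543 L ÷ 1000 = 1.47 g
spectinomycin: V = C2·V2/C1 = 145 µg/mL × 543 mL ÷ 20900 µg/mL = 3.77 mL
sodium acetate: 0.494 g per 100 mL × 543 mL ÷ 100 = 2.68 g

glucose 21.12 g; sodium nitrate 1.47 g; spectinomycin 3.77 mL; sodium acetate 2.68 g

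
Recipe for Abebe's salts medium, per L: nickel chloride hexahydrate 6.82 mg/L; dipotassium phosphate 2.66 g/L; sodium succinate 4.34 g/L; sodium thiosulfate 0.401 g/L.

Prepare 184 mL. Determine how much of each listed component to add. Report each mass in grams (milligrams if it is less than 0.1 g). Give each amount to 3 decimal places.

Scale factor relative to 1 L: 0.184.
nickel chloride hexahydrate: 6.82 mg/L × 0.184 L = 1.255 mg
dipotassium phosphate: 2.66 g/L × 0.184 L = 0.489 g
sodium succinate: 4.34 g/L × 0.184 L = 0.799 g
sodium thiosulfate: 0.401 g/L × 0.184 L = 0.073784 g = 73.784 mg

nickel chloride hexahydrate 1.255 mg; dipotassium phosphate 0.489 g; sodium succinate 0.799 g; sodium thiosulfate 73.784 mg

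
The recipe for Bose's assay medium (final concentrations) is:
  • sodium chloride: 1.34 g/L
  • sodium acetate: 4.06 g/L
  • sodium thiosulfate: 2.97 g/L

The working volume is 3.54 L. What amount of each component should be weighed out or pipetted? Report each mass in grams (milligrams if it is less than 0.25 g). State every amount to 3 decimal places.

Working volume: 3.54 L.
sodium chloride: 1.34 g/L × 3.54 L = 4.744 g
sodium acetate: 4.06 g/L × 3.54 L = 14.372 g
sodium thiosulfate: 2.97 g/L × 3.54 L = 10.514 g

sodium chloride 4.744 g; sodium acetate 14.372 g; sodium thiosulfate 10.514 g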